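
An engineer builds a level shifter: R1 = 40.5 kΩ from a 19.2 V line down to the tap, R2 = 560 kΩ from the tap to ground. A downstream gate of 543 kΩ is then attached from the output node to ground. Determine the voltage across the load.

V_out ≈ 16.7 V

The load sits in parallel with R2: R2‖R_L = (560 × 543) / (560 + 543) = 275.7 kΩ.
V_out = 19.2 × 275.7 / (40.5 + 275.7) = 19.2 × 275.7/316.2 = 16.7 V.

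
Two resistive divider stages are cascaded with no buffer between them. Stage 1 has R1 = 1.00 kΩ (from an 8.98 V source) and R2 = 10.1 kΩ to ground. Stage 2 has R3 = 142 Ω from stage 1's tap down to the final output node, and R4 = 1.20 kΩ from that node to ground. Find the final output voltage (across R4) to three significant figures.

V_out ≈ 4.35 V

Stage 2 presents R3+R4 = 1342 Ω as a load on stage 1's tap.
Stage 1's lower leg becomes R2‖(R3+R4) = 1185 Ω, so V_mid = 8.98 × 1185/2185 = 4.869 V.
Stage 2 is itself unloaded: V_out = V_mid × R4/(R3+R4) = 4.869 × 1200/1342 = 4.35 V.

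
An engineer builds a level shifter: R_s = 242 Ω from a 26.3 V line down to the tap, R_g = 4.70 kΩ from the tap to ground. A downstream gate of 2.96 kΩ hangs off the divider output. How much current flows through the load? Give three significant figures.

R_g‖R_L = 1816 Ω; V_out = 26.3 × 1816/2058 = 23.21 V.
I_L = V_out / R_L = 23.21 / 2.96 kΩ = 7.84 mA.

I_L ≈ 7.84 mA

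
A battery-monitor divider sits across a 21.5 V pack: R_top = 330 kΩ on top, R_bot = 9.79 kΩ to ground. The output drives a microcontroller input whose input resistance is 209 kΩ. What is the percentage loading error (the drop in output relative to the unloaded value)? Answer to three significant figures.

The divider's output (Thévenin) resistance is R_top‖R_bot = 9.508 kΩ.
Fractional drop under load = R_th/(R_th + R_L) = 9.508 / (9.508 + 209) = 0.04351.
So the output falls by 4.35 %.

4.35 %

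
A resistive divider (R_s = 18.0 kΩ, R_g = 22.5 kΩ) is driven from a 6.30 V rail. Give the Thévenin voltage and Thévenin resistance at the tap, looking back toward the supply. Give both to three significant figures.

V_th = 3.50 V, R_th = 10.0 kΩ

V_th is the open-circuit tap voltage: 6.30 × 22.5/(18.0 + 22.5) = 3.50 V.
With the supply zeroed, R_s and R_g appear in parallel from the tap: R_th = R_s‖R_g = (18.0 × 22.5)/40.50 = 10.0 kΩ.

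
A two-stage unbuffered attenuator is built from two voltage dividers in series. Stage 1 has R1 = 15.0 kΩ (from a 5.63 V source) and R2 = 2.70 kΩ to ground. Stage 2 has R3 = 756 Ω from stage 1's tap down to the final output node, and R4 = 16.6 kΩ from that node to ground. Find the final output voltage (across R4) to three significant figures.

Stage 2 presents R3+R4 = 17360 Ω as a load on stage 1's tap.
Stage 1's lower leg becomes R2‖(R3+R4) = 2337 Ω, so V_mid = 5.63 × 2337/17340 = 0.7588 V.
Stage 2 is itself unloaded: V_out = V_mid × R4/(R3+R4) = 0.7588 × 16600/17360 = 0.726 V.

V_out ≈ 0.726 V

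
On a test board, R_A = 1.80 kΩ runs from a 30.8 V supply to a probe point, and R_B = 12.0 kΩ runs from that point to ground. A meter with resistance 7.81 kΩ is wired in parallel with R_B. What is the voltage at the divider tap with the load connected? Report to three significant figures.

V_out ≈ 22.3 V

The load sits in parallel with R_B: R_B‖R_L = (12.0 × 7.81) / (12.0 + 7.81) = 4.731 kΩ.
V_out = 30.8 × 4.731 / (1.80 + 4.731) = 30.8 × 4.731/6.531 = 22.3 V.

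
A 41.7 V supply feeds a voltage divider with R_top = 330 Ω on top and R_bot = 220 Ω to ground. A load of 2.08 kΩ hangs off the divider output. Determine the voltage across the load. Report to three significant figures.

The load sits in parallel with R_bot: R_bot‖R_L = (220 × 2080) / (220 + 2080) = 199.0 Ω.
V_out = 41.7 × 199.0 / (330 + 199.0) = 41.7 × 199.0/529.0 = 15.7 V.

V_out ≈ 15.7 V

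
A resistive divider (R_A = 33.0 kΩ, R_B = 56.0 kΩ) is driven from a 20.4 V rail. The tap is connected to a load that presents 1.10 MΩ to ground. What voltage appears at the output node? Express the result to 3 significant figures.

V_out ≈ 12.6 V

The load sits in parallel with R_B: R_B‖R_L = (56.0 × 1100) / (56.0 + 1100) = 53.29 kΩ.
V_out = 20.4 × 53.29 / (33.0 + 53.29) = 20.4 × 53.29/86.29 = 12.6 V.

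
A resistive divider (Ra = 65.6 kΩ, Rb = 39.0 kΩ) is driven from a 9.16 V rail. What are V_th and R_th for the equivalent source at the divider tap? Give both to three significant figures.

V_th = 3.42 V, R_th = 24.5 kΩ

V_th is the open-circuit tap voltage: 9.16 × 39.0/(65.6 + 39.0) = 3.42 V.
With the supply zeroed, Ra and Rb appear in parallel from the tap: R_th = Ra‖Rb = (65.6 × 39.0)/104.6 = 24.5 kΩ.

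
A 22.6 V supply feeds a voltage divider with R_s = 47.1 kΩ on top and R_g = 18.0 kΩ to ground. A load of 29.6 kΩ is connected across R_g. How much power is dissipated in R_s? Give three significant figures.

P ≈ 7.08 mW

Total resistance from the source is R_s + (R_g‖R_L) = 58.29 kΩ, so I = 22.6/58.29 kΩ = 0.3877 mA.
P = I²·R_s = (0.3877 mA)² × 47.1 kΩ = 7.08 mW.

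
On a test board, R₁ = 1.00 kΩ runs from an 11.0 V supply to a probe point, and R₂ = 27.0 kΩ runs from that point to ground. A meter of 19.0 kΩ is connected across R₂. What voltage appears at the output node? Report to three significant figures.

The load sits in parallel with R₂: R₂‖R_L = (27.0 × 19.0) / (27.0 + 19.0) = 11.15 kΩ.
V_out = 11.0 × 11.15 / (1.00 + 11.15) = 11.0 × 11.15/12.15 = 10.1 V.

V_out ≈ 10.1 V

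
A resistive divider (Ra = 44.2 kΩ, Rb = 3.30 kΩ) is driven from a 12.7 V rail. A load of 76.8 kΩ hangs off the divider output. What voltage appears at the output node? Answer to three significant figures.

The load sits in parallel with Rb: Rb‖R_L = (3.30 × 76.8) / (3.30 + 76.8) = 3.164 kΩ.
V_out = 12.7 × 3.164 / (44.2 + 3.164) = 12.7 × 3.164/47.36 = 0.848 V.
(Unloaded it would have been 0.882 V.)

V_out ≈ 0.848 V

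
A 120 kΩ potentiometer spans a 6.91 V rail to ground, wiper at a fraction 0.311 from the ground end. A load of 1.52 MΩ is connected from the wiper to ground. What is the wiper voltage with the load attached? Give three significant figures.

V ≈ 2.11 V

The wiper splits the pot into (1−α)R = 82.68 kΩ above and αR = 37.32 kΩ below.
Lower section ‖ load = 36.43 kΩ.
V_wiper = 6.91 × 36.43/(82.68 + 36.43) = 2.11 V.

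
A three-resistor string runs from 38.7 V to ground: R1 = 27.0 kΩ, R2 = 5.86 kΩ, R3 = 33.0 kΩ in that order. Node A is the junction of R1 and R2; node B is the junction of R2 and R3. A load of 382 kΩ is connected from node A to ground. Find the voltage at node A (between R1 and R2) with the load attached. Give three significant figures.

Below node A the series string R2+R3 = 38.86 kΩ sits in parallel with the 382 kΩ load: 35.27 kΩ.
V_A = 38.7 × 35.27/(27.0 + 35.27) = 21.9 V.

V ≈ 21.9 V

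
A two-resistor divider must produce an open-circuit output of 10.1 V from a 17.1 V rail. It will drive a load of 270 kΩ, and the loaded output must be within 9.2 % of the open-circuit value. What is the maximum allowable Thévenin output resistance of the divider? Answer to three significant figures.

R_th ≤ 27.4 kΩ

Loading drop = R_th/(R_th + R_L) ≤ 0.0920, so R_th ≤ R_L · ε/(1−ε) = 270 kΩ × 0.0920/0.9080 = 27.4 kΩ.
(Any R1, R2 with R2/(R1+R2) = 0.591 and R1‖R2 ≤ 27.4 kΩ will meet the spec.)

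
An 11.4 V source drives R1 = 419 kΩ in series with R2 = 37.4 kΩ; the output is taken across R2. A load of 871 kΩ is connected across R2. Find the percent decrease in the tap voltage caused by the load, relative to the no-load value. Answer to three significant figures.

The divider's output (Thévenin) resistance is R1‖R2 = 34.34 kΩ.
Fractional drop under load = R_th/(R_th + R_L) = 34.34 / (34.34 + 871) = 0.03793.
So the output falls by 3.79 %.

3.79 %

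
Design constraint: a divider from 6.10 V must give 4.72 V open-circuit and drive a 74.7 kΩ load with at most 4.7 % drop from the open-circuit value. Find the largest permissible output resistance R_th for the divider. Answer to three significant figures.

Loading drop = R_th/(R_th + R_L) ≤ 0.0470, so R_th ≤ R_L · ε/(1−ε) = 74.7 kΩ × 0.0470/0.9530 = 3.68 kΩ.

R_th ≤ 3.68 kΩ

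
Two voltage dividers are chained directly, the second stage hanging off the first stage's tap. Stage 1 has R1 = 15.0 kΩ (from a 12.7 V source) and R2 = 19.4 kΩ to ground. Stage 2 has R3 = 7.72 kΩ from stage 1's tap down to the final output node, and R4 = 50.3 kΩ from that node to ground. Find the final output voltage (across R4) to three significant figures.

Stage 2 presents R3+R4 = 58.02 kΩ as a load on stage 1's tap.
Stage 1's lower leg becomes R2‖(R3+R4) = 14.54 kΩ, so V_mid = 12.7 × 14.54/29.54 = 6.251 V.
Stage 2 is itself unloaded: V_out = V_mid × R4/(R3+R4) = 6.251 × 50.3/58.02 = 5.42 V.

V_out ≈ 5.42 V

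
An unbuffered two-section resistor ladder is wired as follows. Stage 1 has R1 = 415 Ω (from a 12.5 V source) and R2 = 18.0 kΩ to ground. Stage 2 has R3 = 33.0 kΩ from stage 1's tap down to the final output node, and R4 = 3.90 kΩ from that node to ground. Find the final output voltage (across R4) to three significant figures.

Stage 2 presents R3+R4 = 36900 Ω as a load on stage 1's tap.
Stage 1's lower leg becomes R2‖(R3+R4) = 12100 Ω, so V_mid = 12.5 × 12100/12510 = 12.09 V.
Stage 2 is itself unloaded: V_out = V_mid × R4/(R3+R4) = 12.09 × 3900/36900 = 1.28 V.

V_out ≈ 1.28 V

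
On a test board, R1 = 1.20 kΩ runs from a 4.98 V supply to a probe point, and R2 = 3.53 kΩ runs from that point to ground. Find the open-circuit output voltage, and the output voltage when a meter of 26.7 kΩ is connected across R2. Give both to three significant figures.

Unloaded: 3.72 V; loaded: 3.60 V

Open-circuit: V = 4.98 × 3.53/(1.20 + 3.53) = 3.72 V.
With the load, R2 becomes R2‖R_L = 3.118 kΩ, so V = 4.98 × 3.118/4.318 = 3.60 V.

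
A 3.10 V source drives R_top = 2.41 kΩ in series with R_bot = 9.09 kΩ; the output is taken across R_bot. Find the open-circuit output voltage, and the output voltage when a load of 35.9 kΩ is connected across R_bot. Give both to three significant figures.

Open-circuit: V = 3.10 × 9.09/(2.41 + 9.09) = 2.45 V.
With the load, R_bot becomes R_bot‖R_L = 7.253 kΩ, so V = 3.10 × 7.253/9.663 = 2.33 V.

Unloaded: 2.45 V; loaded: 2.33 V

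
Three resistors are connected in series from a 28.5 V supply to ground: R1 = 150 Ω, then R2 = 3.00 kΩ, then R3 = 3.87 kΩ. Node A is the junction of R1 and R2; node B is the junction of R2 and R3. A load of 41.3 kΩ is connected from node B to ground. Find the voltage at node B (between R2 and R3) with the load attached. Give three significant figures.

V ≈ 15.1 V

At node B, R3 is in parallel with the load: R3‖R_L = 3538 Ω.
Below node A the resistance is R2 + (R3‖R_L) = 6538 Ω, so V_A = 28.5 × 6538/6688 = 27.86 V.
Then V_B = V_A × (R3‖R_L)/(R2 + R3‖R_L) = 27.86 × 3538/6538 = 15.1 V.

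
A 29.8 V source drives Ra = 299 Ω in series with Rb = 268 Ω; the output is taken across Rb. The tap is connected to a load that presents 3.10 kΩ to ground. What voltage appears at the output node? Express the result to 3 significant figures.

V_out ≈ 13.5 V

The load sits in parallel with Rb: Rb‖R_L = (268 × 3100) / (268 + 3100) = 246.7 Ω.
V_out = 29.8 × 246.7 / (299 + 246.7) = 29.8 × 246.7/545.7 = 13.5 V.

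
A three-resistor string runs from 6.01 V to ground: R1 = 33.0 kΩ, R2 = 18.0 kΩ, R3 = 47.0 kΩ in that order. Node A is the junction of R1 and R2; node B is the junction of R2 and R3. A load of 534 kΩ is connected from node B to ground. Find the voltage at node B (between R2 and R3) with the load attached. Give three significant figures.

At node B, R3 is in parallel with the load: R3‖R_L = 43.20 kΩ.
Below node A the resistance is R2 + (R3‖R_L) = 61.20 kΩ, so V_A = 6.01 × 61.20/94.20 = 3.905 V.
Then V_B = V_A × (R3‖R_L)/(R2 + R3‖R_L) = 3.905 × 43.20/61.20 = 2.76 V.

V ≈ 2.76 V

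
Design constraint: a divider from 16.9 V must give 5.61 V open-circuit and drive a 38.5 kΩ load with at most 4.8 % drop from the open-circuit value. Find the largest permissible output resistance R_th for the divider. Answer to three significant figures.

Loading drop = R_th/(R_th + R_L) ≤ 0.0480, so R_th ≤ R_L · ε/(1−ε) = 38.5 kΩ × 0.0480/0.9520 = 1.94 kΩ.

R_th ≤ 1.94 kΩ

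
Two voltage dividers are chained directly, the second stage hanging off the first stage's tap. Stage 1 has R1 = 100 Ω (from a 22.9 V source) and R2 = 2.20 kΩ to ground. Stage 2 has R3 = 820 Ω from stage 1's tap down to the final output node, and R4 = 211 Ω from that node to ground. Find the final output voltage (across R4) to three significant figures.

V_out ≈ 4.10 V

Stage 2 presents R3+R4 = 1031 Ω as a load on stage 1's tap.
Stage 1's lower leg becomes R2‖(R3+R4) = 702.0 Ω, so V_mid = 22.9 × 702.0/802.0 = 20.04 V.
Stage 2 is itself unloaded: V_out = V_mid × R4/(R3+R4) = 20.04 × 211/1031 = 4.10 V.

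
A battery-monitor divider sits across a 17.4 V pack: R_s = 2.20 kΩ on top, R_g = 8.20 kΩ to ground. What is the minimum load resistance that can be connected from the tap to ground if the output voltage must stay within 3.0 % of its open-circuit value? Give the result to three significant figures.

Output resistance R_th = R_s‖R_g = (2.20 × 8.20)/10.40 = 1.735 kΩ.
The fractional drop is R_th/(R_th + R_L); requiring this ≤ 0.0300 gives R_L ≥ R_th(1/0.0300 − 1) = 1.735 × 32.33 = 56.1 kΩ.

R_L(min) ≈ 56.1 kΩ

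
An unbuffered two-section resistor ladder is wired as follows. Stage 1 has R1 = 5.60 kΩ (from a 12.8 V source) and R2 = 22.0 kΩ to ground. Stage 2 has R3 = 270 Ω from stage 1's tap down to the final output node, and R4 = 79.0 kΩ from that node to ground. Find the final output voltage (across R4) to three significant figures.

Stage 2 presents R3+R4 = 79270 Ω as a load on stage 1's tap.
Stage 1's lower leg becomes R2‖(R3+R4) = 17220 Ω, so V_mid = 12.8 × 17220/22820 = 9.659 V.
Stage 2 is itself unloaded: V_out = V_mid × R4/(R3+R4) = 9.659 × 79000/79270 = 9.63 V.

V_out ≈ 9.63 V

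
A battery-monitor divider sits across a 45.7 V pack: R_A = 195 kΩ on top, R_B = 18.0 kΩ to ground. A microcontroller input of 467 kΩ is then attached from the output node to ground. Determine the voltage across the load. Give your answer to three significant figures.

The load sits in parallel with R_B: R_B‖R_L = (18.0 × 467) / (18.0 + 467) = 17.33 kΩ.
V_out = 45.7 × 17.33 / (195 + 17.33) = 45.7 × 17.33/212.3 = 3.73 V.

V_out ≈ 3.73 V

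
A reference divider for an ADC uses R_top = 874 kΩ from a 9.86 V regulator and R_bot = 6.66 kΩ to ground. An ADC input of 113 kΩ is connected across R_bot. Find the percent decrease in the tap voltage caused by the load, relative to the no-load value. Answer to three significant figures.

5.53 %

The divider's output (Thévenin) resistance is R_top‖R_bot = 6.610 kΩ.
Fractional drop under load = R_th/(R_th + R_L) = 6.610 / (6.610 + 113) = 0.05526.
So the output falls by 5.53 %.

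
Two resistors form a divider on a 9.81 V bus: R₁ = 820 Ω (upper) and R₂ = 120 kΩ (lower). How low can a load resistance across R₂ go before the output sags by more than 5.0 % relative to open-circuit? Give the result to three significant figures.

R_L(min) ≈ 15.5 kΩ

Output resistance R_th = R₁‖R₂ = (820 × 120000)/120800 = 814.4 Ω.
The fractional drop is R_th/(R_th + R_L); requiring this ≤ 0.0500 gives R_L ≥ R_th(1/0.0500 − 1) = 814.4 × 19.00 = 15.5 kΩ.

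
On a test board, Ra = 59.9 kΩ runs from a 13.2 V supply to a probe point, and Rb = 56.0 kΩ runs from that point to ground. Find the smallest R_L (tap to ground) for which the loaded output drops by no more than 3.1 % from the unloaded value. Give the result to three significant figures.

Output resistance R_th = Ra‖Rb = (59.9 × 56.0)/115.9 = 28.94 kΩ.
The fractional drop is R_th/(R_th + R_L); requiring this ≤ 0.0310 gives R_L ≥ R_th(1/0.0310 − 1) = 28.94 × 31.26 = 905 kΩ.

R_L(min) ≈ 905 kΩ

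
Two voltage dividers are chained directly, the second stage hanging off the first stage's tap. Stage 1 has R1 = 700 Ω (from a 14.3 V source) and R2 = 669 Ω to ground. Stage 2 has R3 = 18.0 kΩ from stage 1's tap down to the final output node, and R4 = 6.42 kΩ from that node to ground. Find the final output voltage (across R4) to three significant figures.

V_out ≈ 1.81 V

Stage 2 presents R3+R4 = 24420 Ω as a load on stage 1's tap.
Stage 1's lower leg becomes R2‖(R3+R4) = 651.2 Ω, so V_mid = 14.3 × 651.2/1351 = 6.892 V.
Stage 2 is itself unloaded: V_out = V_mid × R4/(R3+R4) = 6.892 × 6420/24420 = 1.81 V.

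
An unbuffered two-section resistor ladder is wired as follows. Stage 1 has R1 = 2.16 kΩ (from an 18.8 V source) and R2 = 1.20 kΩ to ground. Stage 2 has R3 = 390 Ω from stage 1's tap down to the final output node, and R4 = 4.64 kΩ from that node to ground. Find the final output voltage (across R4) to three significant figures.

V_out ≈ 5.37 V

Stage 2 presents R3+R4 = 5030 Ω as a load on stage 1's tap.
Stage 1's lower leg becomes R2‖(R3+R4) = 968.9 Ω, so V_mid = 18.8 × 968.9/3129 = 5.821 V.
Stage 2 is itself unloaded: V_out = V_mid × R4/(R3+R4) = 5.821 × 4640/5030 = 5.37 V.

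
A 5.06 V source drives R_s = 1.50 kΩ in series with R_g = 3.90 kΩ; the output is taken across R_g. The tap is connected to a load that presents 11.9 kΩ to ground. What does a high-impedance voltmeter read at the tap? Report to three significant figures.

V_out ≈ 3.35 V

The load sits in parallel with R_g: R_g‖R_L = (3.90 × 11.9) / (3.90 + 11.9) = 2.937 kΩ.
V_out = 5.06 × 2.937 / (1.50 + 2.937) = 5.06 × 2.937/4.437 = 3.35 V.
(Unloaded it would have been 3.65 V.)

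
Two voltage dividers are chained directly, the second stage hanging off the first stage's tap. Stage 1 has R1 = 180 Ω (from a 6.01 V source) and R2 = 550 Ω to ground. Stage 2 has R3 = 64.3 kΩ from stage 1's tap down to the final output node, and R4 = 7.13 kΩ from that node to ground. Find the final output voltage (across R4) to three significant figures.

Stage 2 presents R3+R4 = 71430 Ω as a load on stage 1's tap.
Stage 1's lower leg becomes R2‖(R3+R4) = 545.8 Ω, so V_mid = 6.01 × 545.8/725.8 = 4.520 V.
Stage 2 is itself unloaded: V_out = V_mid × R4/(R3+R4) = 4.520 × 7130/71430 = 0.451 V.

V_out ≈ 0.451 V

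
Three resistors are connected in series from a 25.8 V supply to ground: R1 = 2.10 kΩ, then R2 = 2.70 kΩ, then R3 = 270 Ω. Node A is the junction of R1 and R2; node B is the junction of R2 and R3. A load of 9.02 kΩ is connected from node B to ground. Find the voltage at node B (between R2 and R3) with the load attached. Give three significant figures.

At node B, R3 is in parallel with the load: R3‖R_L = 262.2 Ω.
Below node A the resistance is R2 + (R3‖R_L) = 2962 Ω, so V_A = 25.8 × 2962/5062 = 15.10 V.
Then V_B = V_A × (R3‖R_L)/(R2 + R3‖R_L) = 15.10 × 262.2/2962 = 1.34 V.

V ≈ 1.34 V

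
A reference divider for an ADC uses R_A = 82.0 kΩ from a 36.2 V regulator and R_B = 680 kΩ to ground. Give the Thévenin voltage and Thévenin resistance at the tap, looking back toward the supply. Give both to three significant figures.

V_th is the open-circuit tap voltage: 36.2 × 680/(82.0 + 680) = 32.3 V.
With the supply zeroed, R_A and R_B appear in parallel from the tap: R_th = R_A‖R_B = (82.0 × 680)/762.0 = 73.2 kΩ.

V_th = 32.3 V, R_th = 73.2 kΩ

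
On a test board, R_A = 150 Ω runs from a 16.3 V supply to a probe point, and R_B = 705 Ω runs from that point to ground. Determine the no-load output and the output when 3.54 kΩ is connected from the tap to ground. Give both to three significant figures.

Open-circuit: V = 16.3 × 705/(150 + 705) = 13.4 V.
With the load, R_B becomes R_B‖R_L = 587.9 Ω, so V = 16.3 × 587.9/737.9 = 13.0 V.

Unloaded: 13.4 V; loaded: 13.0 V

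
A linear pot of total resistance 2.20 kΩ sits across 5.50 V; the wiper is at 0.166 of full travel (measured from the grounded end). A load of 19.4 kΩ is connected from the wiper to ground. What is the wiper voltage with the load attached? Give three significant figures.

V ≈ 0.899 V

The wiper splits the pot into (1−α)R = 1835 Ω above and αR = 365.2 Ω below.
Lower section ‖ load = 358.5 Ω.
V_wiper = 5.50 × 358.5/(1835 + 358.5) = 0.899 V.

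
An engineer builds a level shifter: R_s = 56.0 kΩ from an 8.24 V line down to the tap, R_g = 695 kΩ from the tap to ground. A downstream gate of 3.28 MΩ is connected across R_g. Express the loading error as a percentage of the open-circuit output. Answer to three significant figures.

The divider's output (Thévenin) resistance is R_s‖R_g = 51.82 kΩ.
Fractional drop under load = R_th/(R_th + R_L) = 51.82 / (51.82 + 3280) = 0.01555.
So the output falls by 1.56 %.

1.56 %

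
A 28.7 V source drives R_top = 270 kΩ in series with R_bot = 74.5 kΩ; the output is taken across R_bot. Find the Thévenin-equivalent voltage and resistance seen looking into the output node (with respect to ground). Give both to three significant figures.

V_th = 6.21 V, R_th = 58.4 kΩ

V_th is the open-circuit tap voltage: 28.7 × 74.5/(270 + 74.5) = 6.21 V.
With the supply zeroed, R_top and R_bot appear in parallel from the tap: R_th = R_top‖R_bot = (270 × 74.5)/344.5 = 58.4 kΩ.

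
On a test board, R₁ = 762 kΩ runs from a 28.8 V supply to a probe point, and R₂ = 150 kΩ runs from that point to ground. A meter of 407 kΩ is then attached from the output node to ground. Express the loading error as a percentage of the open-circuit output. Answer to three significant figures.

The divider's output (Thévenin) resistance is R₁‖R₂ = 125.3 kΩ.
Fractional drop under load = R_th/(R_th + R_L) = 125.3 / (125.3 + 407) = 0.2354.
So the output falls by 23.5 %.

23.5 %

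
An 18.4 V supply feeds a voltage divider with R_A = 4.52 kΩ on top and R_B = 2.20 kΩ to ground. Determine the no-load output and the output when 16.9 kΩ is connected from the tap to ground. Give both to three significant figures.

Open-circuit: V = 18.4 × 2.20/(4.52 + 2.20) = 6.02 V.
With the load, R_B becomes R_B‖R_L = 1.947 kΩ, so V = 18.4 × 1.947/6.467 = 5.54 V.

Unloaded: 6.02 V; loaded: 5.54 V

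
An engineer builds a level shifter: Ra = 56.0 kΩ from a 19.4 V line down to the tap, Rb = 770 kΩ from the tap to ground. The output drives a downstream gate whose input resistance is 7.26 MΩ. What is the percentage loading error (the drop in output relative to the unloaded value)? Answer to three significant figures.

0.714 %

The divider's output (Thévenin) resistance is Ra‖Rb = 52.20 kΩ.
Fractional drop under load = R_th/(R_th + R_L) = 52.20 / (52.20 + 7260) = 0.007139.
So the output falls by 0.714 %.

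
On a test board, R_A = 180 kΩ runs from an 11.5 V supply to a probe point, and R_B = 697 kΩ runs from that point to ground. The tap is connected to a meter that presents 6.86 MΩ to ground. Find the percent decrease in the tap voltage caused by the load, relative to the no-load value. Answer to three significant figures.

The divider's output (Thévenin) resistance is R_A‖R_B = 143.1 kΩ.
Fractional drop under load = R_th/(R_th + R_L) = 143.1 / (143.1 + 6860) = 0.02043.
So the output falls by 2.04 %.

2.04 %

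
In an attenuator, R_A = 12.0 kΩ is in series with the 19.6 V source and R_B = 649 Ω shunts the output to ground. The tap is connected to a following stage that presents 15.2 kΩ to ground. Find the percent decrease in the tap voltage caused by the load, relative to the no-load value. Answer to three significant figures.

3.89 %

The divider's output (Thévenin) resistance is R_A‖R_B = 615.7 Ω.
Fractional drop under load = R_th/(R_th + R_L) = 615.7 / (615.7 + 15200) = 0.03893.
So the output falls by 3.89 %.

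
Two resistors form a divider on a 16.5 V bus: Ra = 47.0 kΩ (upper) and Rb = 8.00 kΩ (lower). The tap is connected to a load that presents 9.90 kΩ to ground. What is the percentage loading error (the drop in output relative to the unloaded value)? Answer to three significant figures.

40.8 %

The divider's output (Thévenin) resistance is Ra‖Rb = 6.836 kΩ.
Fractional drop under load = R_th/(R_th + R_L) = 6.836 / (6.836 + 9.90) = 0.4085.
So the output falls by 40.8 %.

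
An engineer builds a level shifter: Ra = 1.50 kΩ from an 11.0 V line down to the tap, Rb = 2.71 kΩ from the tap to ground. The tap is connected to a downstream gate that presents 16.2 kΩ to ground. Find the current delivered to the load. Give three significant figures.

Rb‖R_L = 2.322 kΩ; V_out = 11.0 × 2.322/3.822 = 6.682 V.
I_L = V_out / R_L = 6.682 / 16.2 kΩ = 0.412 mA.

I_L ≈ 0.412 mA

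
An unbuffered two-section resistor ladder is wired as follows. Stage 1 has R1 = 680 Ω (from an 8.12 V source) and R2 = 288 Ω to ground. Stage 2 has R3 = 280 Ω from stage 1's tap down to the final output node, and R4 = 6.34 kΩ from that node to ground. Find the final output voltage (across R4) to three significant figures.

Stage 2 presents R3+R4 = 6620 Ω as a load on stage 1's tap.
Stage 1's lower leg becomes R2‖(R3+R4) = 276.0 Ω, so V_mid = 8.12 × 276.0/956.0 = 2.344 V.
Stage 2 is itself unloaded: V_out = V_mid × R4/(R3+R4) = 2.344 × 6340/6620 = 2.25 V.

V_out ≈ 2.25 V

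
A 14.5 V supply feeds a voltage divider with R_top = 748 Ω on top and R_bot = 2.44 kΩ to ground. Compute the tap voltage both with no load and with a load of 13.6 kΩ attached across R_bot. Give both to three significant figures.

Unloaded: 11.1 V; loaded: 10.6 V

Open-circuit: V = 14.5 × 2440/(748 + 2440) = 11.1 V.
With the load, R_bot becomes R_bot‖R_L = 2069 Ω, so V = 14.5 × 2069/2817 = 10.6 V.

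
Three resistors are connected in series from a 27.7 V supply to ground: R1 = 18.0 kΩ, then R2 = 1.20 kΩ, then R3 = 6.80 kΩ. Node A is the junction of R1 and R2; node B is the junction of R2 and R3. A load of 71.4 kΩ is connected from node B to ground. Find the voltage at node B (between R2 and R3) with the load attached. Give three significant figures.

V ≈ 6.77 V

At node B, R3 is in parallel with the load: R3‖R_L = 6.209 kΩ.
Below node A the resistance is R2 + (R3‖R_L) = 7.409 kΩ, so V_A = 27.7 × 7.409/25.41 = 8.077 V.
Then V_B = V_A × (R3‖R_L)/(R2 + R3‖R_L) = 8.077 × 6.209/7.409 = 6.77 V.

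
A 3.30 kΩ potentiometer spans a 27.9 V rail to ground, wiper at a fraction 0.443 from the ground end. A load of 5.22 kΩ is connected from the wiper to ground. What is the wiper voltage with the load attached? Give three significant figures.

The wiper splits the pot into (1−α)R = 1.838 kΩ above and αR = 1.462 kΩ below.
Lower section ‖ load = 1.142 kΩ.
V_wiper = 27.9 × 1.142/(1.838 + 1.142) = 10.7 V.

V ≈ 10.7 V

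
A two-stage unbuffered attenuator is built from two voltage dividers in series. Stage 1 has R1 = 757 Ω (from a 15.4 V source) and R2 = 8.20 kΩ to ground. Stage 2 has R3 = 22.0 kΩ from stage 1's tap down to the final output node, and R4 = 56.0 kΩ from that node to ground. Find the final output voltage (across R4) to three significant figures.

V_out ≈ 10.0 V

Stage 2 presents R3+R4 = 78000 Ω as a load on stage 1's tap.
Stage 1's lower leg becomes R2‖(R3+R4) = 7420 Ω, so V_mid = 15.4 × 7420/8177 = 13.97 V.
Stage 2 is itself unloaded: V_out = V_mid × R4/(R3+R4) = 13.97 × 56000/78000 = 10.0 V.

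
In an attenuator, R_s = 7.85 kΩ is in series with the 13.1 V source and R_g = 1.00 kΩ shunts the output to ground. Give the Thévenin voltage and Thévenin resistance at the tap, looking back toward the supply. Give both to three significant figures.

V_th is the open-circuit tap voltage: 13.1 × 1.00/(7.85 + 1.00) = 1.48 V.
With the supply zeroed, R_s and R_g appear in parallel from the tap: R_th = R_s‖R_g = (7.85 × 1.00)/8.850 = 887 Ω.

V_th = 1.48 V, R_th = 887 Ω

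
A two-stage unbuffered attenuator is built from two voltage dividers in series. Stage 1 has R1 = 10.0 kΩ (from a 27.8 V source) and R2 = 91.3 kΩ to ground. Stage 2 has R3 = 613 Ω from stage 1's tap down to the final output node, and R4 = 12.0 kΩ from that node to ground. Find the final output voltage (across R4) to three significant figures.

V_out ≈ 13.9 V

Stage 2 presents R3+R4 = 12610 Ω as a load on stage 1's tap.
Stage 1's lower leg becomes R2‖(R3+R4) = 11080 Ω, so V_mid = 27.8 × 11080/21080 = 14.61 V.
Stage 2 is itself unloaded: V_out = V_mid × R4/(R3+R4) = 14.61 × 12000/12610 = 13.9 V.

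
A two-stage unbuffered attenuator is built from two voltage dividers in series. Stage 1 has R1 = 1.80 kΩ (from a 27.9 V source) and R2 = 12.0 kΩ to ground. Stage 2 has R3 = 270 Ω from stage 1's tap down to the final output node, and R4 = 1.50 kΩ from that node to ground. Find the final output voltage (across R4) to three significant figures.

V_out ≈ 10.9 V

Stage 2 presents R3+R4 = 1770 Ω as a load on stage 1's tap.
Stage 1's lower leg becomes R2‖(R3+R4) = 1542 Ω, so V_mid = 27.9 × 1542/3342 = 12.88 V.
Stage 2 is itself unloaded: V_out = V_mid × R4/(R3+R4) = 12.88 × 1500/1770 = 10.9 V.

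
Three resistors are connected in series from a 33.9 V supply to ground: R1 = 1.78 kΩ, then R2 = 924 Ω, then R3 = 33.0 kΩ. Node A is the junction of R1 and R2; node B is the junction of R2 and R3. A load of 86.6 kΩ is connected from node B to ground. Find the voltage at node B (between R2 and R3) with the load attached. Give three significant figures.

V ≈ 30.5 V

At node B, R3 is in parallel with the load: R3‖R_L = 23890 Ω.
Below node A the resistance is R2 + (R3‖R_L) = 24820 Ω, so V_A = 33.9 × 24820/26600 = 31.63 V.
Then V_B = V_A × (R3‖R_L)/(R2 + R3‖R_L) = 31.63 × 23890/24820 = 30.5 V.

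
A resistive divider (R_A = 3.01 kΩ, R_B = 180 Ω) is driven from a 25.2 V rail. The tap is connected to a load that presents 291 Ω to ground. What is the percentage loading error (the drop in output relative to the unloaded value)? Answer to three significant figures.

The divider's output (Thévenin) resistance is R_A‖R_B = 169.8 Ω.
Fractional drop under load = R_th/(R_th + R_L) = 169.8 / (169.8 + 291) = 0.3685.
So the output falls by 36.9 %.

36.9 %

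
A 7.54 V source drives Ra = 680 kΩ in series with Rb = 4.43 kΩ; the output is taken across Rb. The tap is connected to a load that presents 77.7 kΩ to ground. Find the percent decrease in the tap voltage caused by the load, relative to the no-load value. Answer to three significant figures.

5.36 %

The divider's output (Thévenin) resistance is Ra‖Rb = 4.401 kΩ.
Fractional drop under load = R_th/(R_th + R_L) = 4.401 / (4.401 + 77.7) = 0.05361.
So the output falls by 5.36 %.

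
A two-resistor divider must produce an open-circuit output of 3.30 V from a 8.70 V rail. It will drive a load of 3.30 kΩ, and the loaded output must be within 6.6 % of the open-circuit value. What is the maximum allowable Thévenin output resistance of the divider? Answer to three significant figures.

Loading drop = R_th/(R_th + R_L) ≤ 0.0660, so R_th ≤ R_L · ε/(1−ε) = 3.30 kΩ × 0.0660/0.9340 = 233 Ω.
(Any R1, R2 with R2/(R1+R2) = 0.379 and R1‖R2 ≤ 233 Ω will meet the spec.)

R_th ≤ 233 Ω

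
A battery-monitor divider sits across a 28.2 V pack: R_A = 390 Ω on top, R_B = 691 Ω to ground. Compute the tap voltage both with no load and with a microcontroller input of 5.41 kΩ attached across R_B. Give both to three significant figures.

Open-circuit: V = 28.2 × 691/(390 + 691) = 18.0 V.
With the load, R_B becomes R_B‖R_L = 612.7 Ω, so V = 28.2 × 612.7/1003 = 17.2 V.

Unloaded: 18.0 V; loaded: 17.2 V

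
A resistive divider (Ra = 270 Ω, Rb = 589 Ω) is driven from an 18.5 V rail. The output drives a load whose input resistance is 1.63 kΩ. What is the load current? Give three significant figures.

I_L ≈ 6.99 mA

Rb‖R_L = 432.7 Ω; V_out = 18.5 × 432.7/702.7 = 11.39 V.
I_L = V_out / R_L = 11.39 / 1.63 kΩ = 6.99 mA.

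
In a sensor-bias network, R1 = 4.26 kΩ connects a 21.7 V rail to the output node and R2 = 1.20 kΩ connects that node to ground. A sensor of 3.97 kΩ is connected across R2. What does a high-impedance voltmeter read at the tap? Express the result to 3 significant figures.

V_out ≈ 3.86 V

The load sits in parallel with R2: R2‖R_L = (1.20 × 3.97) / (1.20 + 3.97) = 0.9215 kΩ.
V_out = 21.7 × 0.9215 / (4.26 + 0.9215) = 21.7 × 0.9215/5.181 = 3.86 V.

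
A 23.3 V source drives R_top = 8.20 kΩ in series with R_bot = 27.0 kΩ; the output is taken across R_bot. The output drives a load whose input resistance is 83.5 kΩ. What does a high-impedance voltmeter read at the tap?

The load sits in parallel with R_bot: R_bot‖R_L = (27.0 × 83.5) / (27.0 + 83.5) = 20.40 kΩ.
V_out = 23.3 × 20.40 / (8.20 + 20.40) = 23.3 × 20.40/28.60 = 16.6 V.
(Unloaded it would have been 17.9 V.)

V_out ≈ 16.6 V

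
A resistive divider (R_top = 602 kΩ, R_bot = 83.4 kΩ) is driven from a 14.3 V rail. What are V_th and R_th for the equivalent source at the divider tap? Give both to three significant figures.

V_th is the open-circuit tap voltage: 14.3 × 83.4/(602 + 83.4) = 1.74 V.
With the supply zeroed, R_top and R_bot appear in parallel from the tap: R_th = R_top‖R_bot = (602 × 83.4)/685.4 = 73.3 kΩ.

V_th = 1.74 V, R_th = 73.3 kΩ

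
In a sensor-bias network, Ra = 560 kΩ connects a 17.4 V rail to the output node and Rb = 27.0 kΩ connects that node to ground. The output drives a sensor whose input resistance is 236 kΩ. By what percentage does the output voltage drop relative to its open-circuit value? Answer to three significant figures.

9.84 %

The divider's output (Thévenin) resistance is Ra‖Rb = 25.76 kΩ.
Fractional drop under load = R_th/(R_th + R_L) = 25.76 / (25.76 + 236) = 0.09840.
So the output falls by 9.84 %.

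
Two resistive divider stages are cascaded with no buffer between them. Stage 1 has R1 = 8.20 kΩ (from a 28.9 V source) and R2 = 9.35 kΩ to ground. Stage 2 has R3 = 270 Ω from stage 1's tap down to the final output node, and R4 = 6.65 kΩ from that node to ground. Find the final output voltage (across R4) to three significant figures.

V_out ≈ 9.07 V

Stage 2 presents R3+R4 = 6920 Ω as a load on stage 1's tap.
Stage 1's lower leg becomes R2‖(R3+R4) = 3977 Ω, so V_mid = 28.9 × 3977/12180 = 9.438 V.
Stage 2 is itself unloaded: V_out = V_mid × R4/(R3+R4) = 9.438 × 6650/6920 = 9.07 V.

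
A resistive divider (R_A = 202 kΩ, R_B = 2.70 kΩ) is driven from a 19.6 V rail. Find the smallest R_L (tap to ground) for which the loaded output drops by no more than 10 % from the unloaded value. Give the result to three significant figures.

Output resistance R_th = R_A‖R_B = (202 × 2.70)/204.7 = 2.664 kΩ.
The fractional drop is R_th/(R_th + R_L); requiring this ≤ 0.100 gives R_L ≥ R_th(1/0.100 − 1) = 2.664 × 9.000 = 24.0 kΩ.

R_L(min) ≈ 24.0 kΩ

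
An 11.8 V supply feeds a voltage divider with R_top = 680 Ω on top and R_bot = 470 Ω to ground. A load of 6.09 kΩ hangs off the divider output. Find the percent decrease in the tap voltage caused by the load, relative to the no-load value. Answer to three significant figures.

The divider's output (Thévenin) resistance is R_top‖R_bot = 277.9 Ω.
Fractional drop under load = R_th/(R_th + R_L) = 277.9 / (277.9 + 6090) = 0.04364.
So the output falls by 4.36 %.

4.36 %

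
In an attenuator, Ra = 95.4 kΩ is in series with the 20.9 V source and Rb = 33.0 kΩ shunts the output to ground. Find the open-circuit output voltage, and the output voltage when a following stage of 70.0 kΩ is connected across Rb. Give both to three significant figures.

Unloaded: 5.37 V; loaded: 3.98 V

Open-circuit: V = 20.9 × 33.0/(95.4 + 33.0) = 5.37 V.
With the load, Rb becomes Rb‖R_L = 22.43 kΩ, so V = 20.9 × 22.43/117.8 = 3.98 V.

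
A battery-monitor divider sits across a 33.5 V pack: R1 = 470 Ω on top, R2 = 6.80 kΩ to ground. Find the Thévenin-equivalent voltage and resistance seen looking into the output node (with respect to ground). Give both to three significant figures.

V_th is the open-circuit tap voltage: 33.5 × 6800/(470 + 6800) = 31.3 V.
With the supply zeroed, R1 and R2 appear in parallel from the tap: R_th = R1‖R2 = (470 × 6800)/7270 = 440 Ω.

V_th = 31.3 V, R_th = 440 Ω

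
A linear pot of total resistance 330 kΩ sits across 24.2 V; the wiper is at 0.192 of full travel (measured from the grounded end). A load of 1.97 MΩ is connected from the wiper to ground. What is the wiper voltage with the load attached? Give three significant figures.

V ≈ 4.53 V

The wiper splits the pot into (1−α)R = 266.6 kΩ above and αR = 63.36 kΩ below.
Lower section ‖ load = 61.39 kΩ.
V_wiper = 24.2 × 61.39/(266.6 + 61.39) = 4.53 V.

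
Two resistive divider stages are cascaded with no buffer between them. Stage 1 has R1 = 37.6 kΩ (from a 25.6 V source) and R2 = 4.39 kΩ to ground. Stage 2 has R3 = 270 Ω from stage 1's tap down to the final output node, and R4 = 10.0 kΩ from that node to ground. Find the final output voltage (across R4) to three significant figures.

V_out ≈ 1.88 V

Stage 2 presents R3+R4 = 10270 Ω as a load on stage 1's tap.
Stage 1's lower leg becomes R2‖(R3+R4) = 3075 Ω, so V_mid = 25.6 × 3075/40680 = 1.936 V.
Stage 2 is itself unloaded: V_out = V_mid × R4/(R3+R4) = 1.936 × 10000/10270 = 1.88 V.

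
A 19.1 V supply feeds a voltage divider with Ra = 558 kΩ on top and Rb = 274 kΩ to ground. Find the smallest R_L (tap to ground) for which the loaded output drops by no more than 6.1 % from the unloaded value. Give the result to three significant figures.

R_L(min) ≈ 2.83 MΩ

Output resistance R_th = Ra‖Rb = (558 × 274)/832.0 = 183.8 kΩ.
The fractional drop is R_th/(R_th + R_L); requiring this ≤ 0.0610 gives R_L ≥ R_th(1/0.0610 − 1) = 183.8 × 15.39 = 2.83 MΩ.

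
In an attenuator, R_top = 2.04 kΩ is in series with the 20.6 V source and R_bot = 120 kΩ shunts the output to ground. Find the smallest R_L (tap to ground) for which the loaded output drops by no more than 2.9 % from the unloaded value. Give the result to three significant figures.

Output resistance R_th = R_top‖R_bot = (2.04 × 120)/122.0 = 2.006 kΩ.
The fractional drop is R_th/(R_th + R_L); requiring this ≤ 0.0290 gives R_L ≥ R_th(1/0.0290 − 1) = 2.006 × 33.48 = 67.2 kΩ.

R_L(min) ≈ 67.2 kΩ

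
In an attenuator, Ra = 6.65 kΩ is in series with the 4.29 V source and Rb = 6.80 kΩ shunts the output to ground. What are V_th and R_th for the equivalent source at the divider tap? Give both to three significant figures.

V_th is the open-circuit tap voltage: 4.29 × 6.80/(6.65 + 6.80) = 2.17 V.
With the supply zeroed, Ra and Rb appear in parallel from the tap: R_th = Ra‖Rb = (6.65 × 6.80)/13.45 = 3.36 kΩ.

V_th = 2.17 V, R_th = 3.36 kΩ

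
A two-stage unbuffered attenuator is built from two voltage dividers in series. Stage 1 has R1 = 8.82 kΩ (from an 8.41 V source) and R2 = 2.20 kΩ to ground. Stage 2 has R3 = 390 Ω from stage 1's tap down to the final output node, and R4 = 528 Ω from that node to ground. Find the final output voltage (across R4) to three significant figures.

Stage 2 presents R3+R4 = 918.0 Ω as a load on stage 1's tap.
Stage 1's lower leg becomes R2‖(R3+R4) = 647.7 Ω, so V_mid = 8.41 × 647.7/9468 = 0.5754 V.
Stage 2 is itself unloaded: V_out = V_mid × R4/(R3+R4) = 0.5754 × 528/918.0 = 0.331 V.

V_out ≈ 0.331 V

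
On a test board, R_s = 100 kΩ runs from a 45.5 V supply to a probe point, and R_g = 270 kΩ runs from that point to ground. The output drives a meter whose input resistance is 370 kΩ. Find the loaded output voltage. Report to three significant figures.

The load sits in parallel with R_g: R_g‖R_L = (270 × 370) / (270 + 370) = 156.1 kΩ.
V_out = 45.5 × 156.1 / (100 + 156.1) = 45.5 × 156.1/256.1 = 27.7 V.

V_out ≈ 27.7 V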